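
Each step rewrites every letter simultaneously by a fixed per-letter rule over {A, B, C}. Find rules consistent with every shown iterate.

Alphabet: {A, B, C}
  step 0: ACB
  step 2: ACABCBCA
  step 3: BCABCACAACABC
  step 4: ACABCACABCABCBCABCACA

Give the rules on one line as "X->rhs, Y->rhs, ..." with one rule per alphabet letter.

  step 3 ⇒ step 4: BCABCACAACABC ⇒ AC·A·BC·AC·A·BC·A·BC·BC·A·BC·AC·A
    A ↦ BC
    B ↦ AC
    C ↦ A

A->BC, B->AC, C->A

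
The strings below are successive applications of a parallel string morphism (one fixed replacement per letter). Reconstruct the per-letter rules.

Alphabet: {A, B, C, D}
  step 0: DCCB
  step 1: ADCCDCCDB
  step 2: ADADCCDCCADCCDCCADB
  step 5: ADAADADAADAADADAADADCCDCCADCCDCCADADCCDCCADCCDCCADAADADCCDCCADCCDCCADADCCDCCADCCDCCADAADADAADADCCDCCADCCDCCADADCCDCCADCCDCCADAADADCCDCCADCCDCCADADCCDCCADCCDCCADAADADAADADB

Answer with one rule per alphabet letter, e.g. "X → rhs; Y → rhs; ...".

A->AD, B->DB, C->DCC, D->A

  step 1 ⇒ step 2: ADCCDCCDB ⇒ AD·A·DCC·DCC·A·DCC·DCC·A·DB
    A ↦ AD
    B ↦ DB
    C ↦ DCC
    D ↦ A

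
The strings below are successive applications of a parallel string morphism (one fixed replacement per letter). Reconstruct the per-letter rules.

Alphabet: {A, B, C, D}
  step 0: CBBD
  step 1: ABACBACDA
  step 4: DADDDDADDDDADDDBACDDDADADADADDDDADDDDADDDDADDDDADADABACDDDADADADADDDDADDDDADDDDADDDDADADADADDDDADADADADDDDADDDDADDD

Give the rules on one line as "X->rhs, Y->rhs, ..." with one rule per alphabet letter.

  step 0 ⇒ step 1: CBBD ⇒ A·BAC·BAC·DA
    B ↦ BAC
    C ↦ A
    D ↦ DA
    A ↦ DDD  (constrained at step 1)

A->DDD, B->BAC, C->A, D->DA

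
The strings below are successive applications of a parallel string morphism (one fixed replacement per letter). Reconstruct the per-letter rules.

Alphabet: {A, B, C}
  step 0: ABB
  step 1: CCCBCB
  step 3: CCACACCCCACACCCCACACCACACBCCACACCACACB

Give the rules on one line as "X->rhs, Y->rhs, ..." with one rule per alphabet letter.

  step 0 ⇒ step 1: ABB ⇒ CC·CB·CB
    A ↦ CC
    B ↦ CB
    C ↦ ACA  (constrained at step 1)

A->CC, B->CB, C->ACA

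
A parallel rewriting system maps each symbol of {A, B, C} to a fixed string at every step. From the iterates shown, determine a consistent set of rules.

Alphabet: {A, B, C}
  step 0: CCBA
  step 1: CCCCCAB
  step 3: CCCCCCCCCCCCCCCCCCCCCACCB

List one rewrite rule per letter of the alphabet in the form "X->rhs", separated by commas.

A->B, B->CA, C->CC

  step 0 ⇒ step 1: CCBA ⇒ CC·CC·CA·B
    A ↦ B
    B ↦ CA
    C ↦ CC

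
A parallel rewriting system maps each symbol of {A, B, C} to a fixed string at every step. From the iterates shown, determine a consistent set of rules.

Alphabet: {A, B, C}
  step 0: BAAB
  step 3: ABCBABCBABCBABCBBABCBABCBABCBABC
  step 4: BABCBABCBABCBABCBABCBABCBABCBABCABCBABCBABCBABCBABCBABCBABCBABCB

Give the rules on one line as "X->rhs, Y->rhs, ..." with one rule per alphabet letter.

  step 3 ⇒ step 4: ABCBABCBABCBABCBBABCBABCBABCBABC ⇒ B·ABC·B·ABC·B·ABC·B·ABC·B·ABC·B·ABC·B·ABC·B·ABC·ABC·B·ABC·B·ABC·B·ABC·B·ABC·B·ABC·B·ABC·B·ABC·B
    A ↦ B
    B ↦ ABC
    C ↦ B

A->B, B->ABC, C->B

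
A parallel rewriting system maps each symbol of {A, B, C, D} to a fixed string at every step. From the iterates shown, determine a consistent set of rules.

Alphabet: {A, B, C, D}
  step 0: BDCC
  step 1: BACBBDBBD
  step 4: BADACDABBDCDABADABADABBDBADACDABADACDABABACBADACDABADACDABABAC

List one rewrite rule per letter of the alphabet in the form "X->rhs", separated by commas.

A->DA, B->BA, C->BBD, D->C

  step 0 ⇒ step 1: BDCC ⇒ BA·C·BBD·BBD
    B ↦ BA
    C ↦ BBD
    D ↦ C
    A ↦ DA  (constrained at step 1)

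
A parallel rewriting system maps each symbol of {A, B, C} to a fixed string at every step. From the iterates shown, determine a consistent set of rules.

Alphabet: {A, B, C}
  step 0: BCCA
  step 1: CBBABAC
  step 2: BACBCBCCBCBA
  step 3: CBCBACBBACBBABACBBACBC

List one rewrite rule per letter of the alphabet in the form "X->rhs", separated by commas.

A->C, B->CB, C->BA

  step 2 ⇒ step 3: BACBCBCCBCBA ⇒ CB·C·BA·CB·BA·CB·BA·BA·CB·BA·CB·C
    A ↦ C
    B ↦ CB
    C ↦ BA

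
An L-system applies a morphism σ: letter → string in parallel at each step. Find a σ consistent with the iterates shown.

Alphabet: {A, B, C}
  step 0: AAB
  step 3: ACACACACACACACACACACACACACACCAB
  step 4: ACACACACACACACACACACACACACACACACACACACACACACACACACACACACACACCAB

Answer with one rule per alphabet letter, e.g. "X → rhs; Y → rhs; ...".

  step 3 ⇒ step 4: ACACACACACACACACACACACACACACCAB ⇒ AC·AC·AC·AC·AC·AC·AC·AC·AC·AC·AC·AC·AC·AC·AC·AC·AC·AC·AC·AC·AC·AC·AC·AC·AC·AC·AC·AC·AC·AC·CAB
    A ↦ AC
    B ↦ CAB
    C ↦ AC

A->AC, B->CAB, C->AC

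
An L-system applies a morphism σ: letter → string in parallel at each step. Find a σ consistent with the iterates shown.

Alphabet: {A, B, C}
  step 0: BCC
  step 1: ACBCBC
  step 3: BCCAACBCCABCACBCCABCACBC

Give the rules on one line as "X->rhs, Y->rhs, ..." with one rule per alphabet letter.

  step 0 ⇒ step 1: BCC ⇒ AC·BC·BC
    B ↦ AC
    C ↦ BC
    A ↦ CA  (constrained at step 1)

A->CA, B->AC, C->BC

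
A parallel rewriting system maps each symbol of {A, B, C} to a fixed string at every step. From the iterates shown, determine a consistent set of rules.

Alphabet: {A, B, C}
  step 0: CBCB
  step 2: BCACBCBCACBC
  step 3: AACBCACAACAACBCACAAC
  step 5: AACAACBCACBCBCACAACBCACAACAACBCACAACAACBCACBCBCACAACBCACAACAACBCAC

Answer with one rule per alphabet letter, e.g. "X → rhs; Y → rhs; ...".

A->BC, B->A, C->AC

  step 2 ⇒ step 3: BCACBCBCACBC ⇒ A·AC·BC·AC·A·AC·A·AC·BC·AC·A·AC
    A ↦ BC
    B ↦ A
    C ↦ AC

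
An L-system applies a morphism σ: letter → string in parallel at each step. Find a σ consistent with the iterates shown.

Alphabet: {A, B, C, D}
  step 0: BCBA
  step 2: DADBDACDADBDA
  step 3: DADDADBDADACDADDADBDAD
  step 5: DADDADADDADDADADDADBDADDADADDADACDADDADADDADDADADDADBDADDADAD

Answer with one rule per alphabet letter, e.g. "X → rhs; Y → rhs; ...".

A->D, B->DB, C->AC, D->DA

  step 2 ⇒ step 3: DADBDACDADBDA ⇒ DA·D·DA·DB·DA·D·AC·DA·D·DA·DB·DA·D
    A ↦ D
    B ↦ DB
    C ↦ AC
    D ↦ DA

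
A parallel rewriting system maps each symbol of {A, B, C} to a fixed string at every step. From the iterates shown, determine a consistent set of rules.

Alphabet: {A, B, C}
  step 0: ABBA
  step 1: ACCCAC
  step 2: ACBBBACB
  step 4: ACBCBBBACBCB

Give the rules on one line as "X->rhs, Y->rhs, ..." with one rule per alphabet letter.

A->AC, B->C, C->B

  step 1 ⇒ step 2: ACCCAC ⇒ AC·B·B·B·AC·B
    A ↦ AC
    C ↦ B
  step 0 ⇒ step 1: ABBA ⇒ AC·C·C·AC
    B ↦ C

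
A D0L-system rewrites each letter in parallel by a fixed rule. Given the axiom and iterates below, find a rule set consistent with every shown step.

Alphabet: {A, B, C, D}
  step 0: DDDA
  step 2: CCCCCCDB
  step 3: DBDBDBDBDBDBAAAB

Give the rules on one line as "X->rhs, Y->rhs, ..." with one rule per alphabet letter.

  step 2 ⇒ step 3: CCCCCCDB ⇒ DB·DB·DB·DB·DB·DB·AA·AB
    B ↦ AB
    C ↦ DB
    D ↦ AA
    A ↦ C  (constrained at step 0)

A->C, B->AB, C->DB, D->AA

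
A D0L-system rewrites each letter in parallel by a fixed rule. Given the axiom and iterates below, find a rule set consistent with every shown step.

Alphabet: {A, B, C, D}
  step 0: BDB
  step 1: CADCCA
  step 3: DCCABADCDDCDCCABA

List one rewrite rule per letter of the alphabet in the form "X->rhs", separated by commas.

A->BA, B->CA, C->D, D->DC

  step 0 ⇒ step 1: BDB ⇒ CA·DC·CA
    B ↦ CA
    D ↦ DC
    A ↦ BA  (constrained at step 1)
    C ↦ D  (constrained at step 1)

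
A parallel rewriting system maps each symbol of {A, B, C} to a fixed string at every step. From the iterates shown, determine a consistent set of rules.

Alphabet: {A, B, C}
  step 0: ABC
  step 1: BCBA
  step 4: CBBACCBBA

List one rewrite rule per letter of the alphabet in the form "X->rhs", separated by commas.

  step 0 ⇒ step 1: ABC ⇒ B·C·BA
    A ↦ B
    B ↦ C
    C ↦ BA

A->B, B->C, C->BA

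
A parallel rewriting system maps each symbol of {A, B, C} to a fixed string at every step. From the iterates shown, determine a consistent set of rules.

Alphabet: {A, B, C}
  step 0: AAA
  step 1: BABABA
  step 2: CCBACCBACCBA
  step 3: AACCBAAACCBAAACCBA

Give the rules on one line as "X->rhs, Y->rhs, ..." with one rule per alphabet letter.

A->BA, B->CC, C->A

  step 2 ⇒ step 3: CCBACCBACCBA ⇒ A·A·CC·BA·A·A·CC·BA·A·A·CC·BA
    A ↦ BA
    B ↦ CC
    C ↦ A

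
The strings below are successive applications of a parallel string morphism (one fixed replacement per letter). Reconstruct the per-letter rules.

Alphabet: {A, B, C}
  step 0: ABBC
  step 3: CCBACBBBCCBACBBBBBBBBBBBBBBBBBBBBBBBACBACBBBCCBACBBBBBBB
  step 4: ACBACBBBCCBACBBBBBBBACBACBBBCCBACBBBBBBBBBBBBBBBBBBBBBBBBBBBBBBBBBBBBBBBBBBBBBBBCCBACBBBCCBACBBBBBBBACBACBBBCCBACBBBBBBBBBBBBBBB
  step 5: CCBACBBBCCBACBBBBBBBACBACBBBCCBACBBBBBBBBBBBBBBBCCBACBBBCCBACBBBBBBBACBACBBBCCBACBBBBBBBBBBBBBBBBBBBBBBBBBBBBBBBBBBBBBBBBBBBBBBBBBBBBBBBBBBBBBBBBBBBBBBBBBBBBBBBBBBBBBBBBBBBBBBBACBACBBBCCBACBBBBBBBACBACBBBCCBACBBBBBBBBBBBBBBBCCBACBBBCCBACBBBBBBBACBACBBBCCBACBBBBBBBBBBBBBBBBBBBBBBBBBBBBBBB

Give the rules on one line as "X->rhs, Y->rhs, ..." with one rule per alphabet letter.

  step 4 ⇒ step 5: ACBACBBBCCBACBBBBBBBACBACBBBCCBACBBBBBBBBBBBBBBBBBBBBBBBBBBBBBBBBBBBBBBBBBBBBBBBCCBACBBBCCBACBBBBBBBACBACBBBCCBACBBBBBBBBBBBBBBB ⇒ CCB·ACB·BB·CCB·ACB·BB·BB·BB·ACB·ACB·BB·CCB·ACB·BB·BB·BB·BB·BB·BB·BB·CCB·ACB·BB·CCB·ACB·BB·BB·BB·ACB·ACB·BB·CCB·ACB·BB·BB·BB·BB·BB·BB·BB·BB·BB·BB·BB·BB·BB·BB·BB·BB·BB·BB·BB·BB·BB·BB·BB·BB·BB·BB·BB·BB·BB·BB·BB·BB·BB·BB·BB·BB·BB·BB·BB·BB·BB·BB·BB·BB·BB·BB·BB·ACB·ACB·BB·CCB·ACB·BB·BB·BB·ACB·ACB·BB·CCB·ACB·BB·BB·BB·BB·BB·BB·BB·CCB·ACB·BB·CCB·ACB·BB·BB·BB·ACB·ACB·BB·CCB·ACB·BB·BB·BB·BB·BB·BB·BB·BB·BB·BB·BB·BB·BB·BB·BB
    A ↦ CCB
    B ↦ BB
    C ↦ ACB

A->CCB, B->BB, C->ACB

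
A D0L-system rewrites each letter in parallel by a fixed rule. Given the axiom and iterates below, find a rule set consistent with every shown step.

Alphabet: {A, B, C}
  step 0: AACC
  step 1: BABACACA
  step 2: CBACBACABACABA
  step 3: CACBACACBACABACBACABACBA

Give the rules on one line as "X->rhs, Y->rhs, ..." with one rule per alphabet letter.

  step 2 ⇒ step 3: CBACBACABACABA ⇒ CA·C·BA·CA·C·BA·CA·BA·C·BA·CA·BA·C·BA
    A ↦ BA
    B ↦ C
    C ↦ CA

A->BA, B->C, C->CA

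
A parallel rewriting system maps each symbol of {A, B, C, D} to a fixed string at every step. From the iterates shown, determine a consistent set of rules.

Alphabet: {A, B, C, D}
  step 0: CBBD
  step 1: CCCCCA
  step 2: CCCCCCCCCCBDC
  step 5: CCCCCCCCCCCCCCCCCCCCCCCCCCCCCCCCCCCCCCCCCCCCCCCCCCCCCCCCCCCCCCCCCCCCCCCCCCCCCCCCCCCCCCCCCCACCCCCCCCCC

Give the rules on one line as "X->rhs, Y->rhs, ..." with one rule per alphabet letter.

A->BDC, B->C, C->CC, D->CA

  step 1 ⇒ step 2: CCCCCA ⇒ CC·CC·CC·CC·CC·BDC
    A ↦ BDC
    C ↦ CC
  step 0 ⇒ step 1: CBBD ⇒ CC·C·C·CA
    B ↦ C
  step 0 ⇒ step 1: CBBD ⇒ CC·C·C·CA
    D ↦ CA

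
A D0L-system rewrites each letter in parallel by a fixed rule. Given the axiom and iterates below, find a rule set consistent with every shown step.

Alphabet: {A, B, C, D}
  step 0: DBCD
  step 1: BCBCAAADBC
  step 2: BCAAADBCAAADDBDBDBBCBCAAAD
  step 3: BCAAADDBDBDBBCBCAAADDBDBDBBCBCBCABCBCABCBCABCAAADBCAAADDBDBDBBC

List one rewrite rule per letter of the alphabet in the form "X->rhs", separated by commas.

  step 2 ⇒ step 3: BCAAADBCAAADDBDBDBBCBCAAAD ⇒ BCA·AAD·DB·DB·DB·BC·BCA·AAD·DB·DB·DB·BC·BC·BCA·BC·BCA·BC·BCA·BCA·AAD·BCA·AAD·DB·DB·DB·BC
    A ↦ DB
    B ↦ BCA
    C ↦ AAD
    D ↦ BC

A->DB, B->BCA, C->AAD, D->BC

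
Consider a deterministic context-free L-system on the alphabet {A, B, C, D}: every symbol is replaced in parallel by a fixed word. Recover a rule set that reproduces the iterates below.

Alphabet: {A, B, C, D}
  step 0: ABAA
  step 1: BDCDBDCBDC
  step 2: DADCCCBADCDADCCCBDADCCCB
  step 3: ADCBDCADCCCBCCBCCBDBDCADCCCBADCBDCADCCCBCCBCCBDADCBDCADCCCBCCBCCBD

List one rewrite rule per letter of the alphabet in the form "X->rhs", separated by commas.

  step 2 ⇒ step 3: DADCCCBADCDADCCCBDADCCCB ⇒ ADC·BDC·ADC·CCB·CCB·CCB·D·BDC·ADC·CCB·ADC·BDC·ADC·CCB·CCB·CCB·D·ADC·BDC·ADC·CCB·CCB·CCB·D
    A ↦ BDC
    B ↦ D
    C ↦ CCB
    D ↦ ADC

A->BDC, B->D, C->CCB, D->ADC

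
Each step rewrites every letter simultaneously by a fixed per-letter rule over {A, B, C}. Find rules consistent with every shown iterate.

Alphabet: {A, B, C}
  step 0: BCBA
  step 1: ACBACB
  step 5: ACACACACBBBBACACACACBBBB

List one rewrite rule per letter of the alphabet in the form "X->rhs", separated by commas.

  step 0 ⇒ step 1: BCBA ⇒ AC·B·AC·B
    A ↦ B
    B ↦ AC
    C ↦ B

A->B, B->AC, C->B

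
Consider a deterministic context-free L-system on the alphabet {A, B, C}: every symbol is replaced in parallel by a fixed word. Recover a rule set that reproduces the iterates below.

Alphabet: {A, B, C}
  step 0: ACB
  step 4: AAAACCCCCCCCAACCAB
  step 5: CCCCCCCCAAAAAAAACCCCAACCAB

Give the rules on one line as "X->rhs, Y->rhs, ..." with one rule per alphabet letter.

  step 4 ⇒ step 5: AAAACCCCCCCCAACCAB ⇒ CC·CC·CC·CC·A·A·A·A·A·A·A·A·CC·CC·A·A·CC·AB
    A ↦ CC
    B ↦ AB
    C ↦ A

A->CC, B->AB, C->A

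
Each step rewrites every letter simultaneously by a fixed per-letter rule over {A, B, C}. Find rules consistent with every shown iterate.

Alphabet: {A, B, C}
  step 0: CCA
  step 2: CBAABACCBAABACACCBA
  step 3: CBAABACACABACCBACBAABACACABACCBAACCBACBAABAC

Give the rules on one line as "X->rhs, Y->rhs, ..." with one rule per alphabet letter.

  step 2 ⇒ step 3: CBAABACCBAABACACCBA ⇒ CBA·AB·AC·AC·AB·AC·CBA·CBA·AB·AC·AC·AB·AC·CBA·AC·CBA·CBA·AB·AC
    A ↦ AC
    B ↦ AB
    C ↦ CBA

A->AC, B->AB, C->CBA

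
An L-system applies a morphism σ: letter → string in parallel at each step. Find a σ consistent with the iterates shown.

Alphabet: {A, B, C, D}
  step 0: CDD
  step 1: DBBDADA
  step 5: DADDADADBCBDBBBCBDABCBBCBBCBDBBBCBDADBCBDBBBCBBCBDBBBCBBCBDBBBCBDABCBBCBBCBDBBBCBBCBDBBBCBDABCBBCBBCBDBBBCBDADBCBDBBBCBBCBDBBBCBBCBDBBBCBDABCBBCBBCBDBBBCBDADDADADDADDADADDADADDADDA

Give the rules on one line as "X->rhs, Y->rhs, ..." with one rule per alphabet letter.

A->D, B->BCB, C->DBB, D->DA

  step 0 ⇒ step 1: CDD ⇒ DBB·DA·DA
    C ↦ DBB
    D ↦ DA
    A ↦ D  (constrained at step 1)
    B ↦ BCB  (constrained at step 1)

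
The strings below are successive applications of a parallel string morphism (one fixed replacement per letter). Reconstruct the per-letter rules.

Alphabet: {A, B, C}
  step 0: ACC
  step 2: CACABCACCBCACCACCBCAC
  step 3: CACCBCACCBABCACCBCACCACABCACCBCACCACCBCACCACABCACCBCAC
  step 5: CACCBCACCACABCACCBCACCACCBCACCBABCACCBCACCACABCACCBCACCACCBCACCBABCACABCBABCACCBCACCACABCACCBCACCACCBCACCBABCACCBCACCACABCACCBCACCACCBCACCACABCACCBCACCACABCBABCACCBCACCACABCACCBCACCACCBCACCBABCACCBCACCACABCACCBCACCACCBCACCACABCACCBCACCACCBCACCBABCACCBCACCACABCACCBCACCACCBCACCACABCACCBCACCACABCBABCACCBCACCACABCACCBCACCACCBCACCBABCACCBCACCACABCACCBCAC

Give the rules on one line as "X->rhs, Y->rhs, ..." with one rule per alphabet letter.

  step 2 ⇒ step 3: CACABCACCBCACCACCBCAC ⇒ CAC·CB·CAC·CB·AB·CAC·CB·CAC·CAC·AB·CAC·CB·CAC·CAC·CB·CAC·CAC·AB·CAC·CB·CAC
    A ↦ CB
    B ↦ AB
    C ↦ CAC

A->CB, B->AB, C->CAC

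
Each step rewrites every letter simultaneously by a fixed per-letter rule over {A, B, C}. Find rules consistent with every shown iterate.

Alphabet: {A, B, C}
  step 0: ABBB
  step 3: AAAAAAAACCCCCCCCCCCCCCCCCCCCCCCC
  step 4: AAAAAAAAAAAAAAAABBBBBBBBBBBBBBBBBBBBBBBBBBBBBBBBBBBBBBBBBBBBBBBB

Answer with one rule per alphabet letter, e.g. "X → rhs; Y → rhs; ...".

A->AA, B->CC, C->BB

  step 3 ⇒ step 4: AAAAAAAACCCCCCCCCCCCCCCCCCCCCCCC ⇒ AA·AA·AA·AA·AA·AA·AA·AA·BB·BB·BB·BB·BB·BB·BB·BB·BB·BB·BB·BB·BB·BB·BB·BB·BB·BB·BB·BB·BB·BB·BB·BB
    A ↦ AA
    C ↦ BB
    B ↦ CC  (constrained at step 0)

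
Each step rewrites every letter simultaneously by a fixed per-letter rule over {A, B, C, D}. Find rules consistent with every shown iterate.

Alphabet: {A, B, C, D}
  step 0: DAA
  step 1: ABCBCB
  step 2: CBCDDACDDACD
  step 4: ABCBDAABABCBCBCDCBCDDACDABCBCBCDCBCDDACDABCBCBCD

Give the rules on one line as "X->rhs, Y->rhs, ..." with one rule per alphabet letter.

  step 1 ⇒ step 2: ABCBCB ⇒ CB·CD·DA·CD·DA·CD
    A ↦ CB
    B ↦ CD
    C ↦ DA
  step 0 ⇒ step 1: DAA ⇒ AB·CB·CB
    D ↦ AB

A->CB, B->CD, C->DA, D->AB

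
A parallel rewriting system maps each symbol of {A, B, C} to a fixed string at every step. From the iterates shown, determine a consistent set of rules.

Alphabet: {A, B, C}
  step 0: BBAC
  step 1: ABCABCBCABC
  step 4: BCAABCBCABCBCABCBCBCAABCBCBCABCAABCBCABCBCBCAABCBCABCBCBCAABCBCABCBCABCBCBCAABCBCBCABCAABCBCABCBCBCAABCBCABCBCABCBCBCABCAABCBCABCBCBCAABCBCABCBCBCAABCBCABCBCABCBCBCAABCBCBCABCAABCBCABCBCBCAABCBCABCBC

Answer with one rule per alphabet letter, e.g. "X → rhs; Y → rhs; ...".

  step 0 ⇒ step 1: BBAC ⇒ ABC·ABC·BCA·BC
    A ↦ BCA
    B ↦ ABC
    C ↦ BC

A->BCA, B->ABC, C->BC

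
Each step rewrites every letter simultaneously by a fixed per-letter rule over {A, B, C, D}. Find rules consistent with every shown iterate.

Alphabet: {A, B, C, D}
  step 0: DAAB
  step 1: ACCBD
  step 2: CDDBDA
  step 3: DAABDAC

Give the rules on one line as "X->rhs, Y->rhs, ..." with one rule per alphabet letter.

  step 2 ⇒ step 3: CDDBDA ⇒ D·A·A·BD·A·C
    A ↦ C
    B ↦ BD
    C ↦ D
    D ↦ A

A->C, B->BD, C->D, D->A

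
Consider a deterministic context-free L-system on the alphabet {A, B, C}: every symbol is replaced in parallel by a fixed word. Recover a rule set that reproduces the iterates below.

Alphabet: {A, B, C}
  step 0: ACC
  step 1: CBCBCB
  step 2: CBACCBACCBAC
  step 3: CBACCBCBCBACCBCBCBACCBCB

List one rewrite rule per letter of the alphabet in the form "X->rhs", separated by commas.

  step 2 ⇒ step 3: CBACCBACCBAC ⇒ CB·AC·CB·CB·CB·AC·CB·CB·CB·AC·CB·CB
    A ↦ CB
    B ↦ AC
    C ↦ CB

A->CB, B->AC, C->CB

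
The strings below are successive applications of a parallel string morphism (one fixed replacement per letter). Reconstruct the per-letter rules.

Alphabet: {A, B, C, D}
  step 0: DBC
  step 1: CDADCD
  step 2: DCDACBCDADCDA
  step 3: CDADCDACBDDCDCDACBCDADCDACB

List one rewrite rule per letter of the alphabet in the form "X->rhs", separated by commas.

A->CB, B->DC, C->D, D->CDA

  step 2 ⇒ step 3: DCDACBCDADCDA ⇒ CDA·D·CDA·CB·D·DC·D·CDA·CB·CDA·D·CDA·CB
    A ↦ CB
    B ↦ DC
    C ↦ D
    D ↦ CDA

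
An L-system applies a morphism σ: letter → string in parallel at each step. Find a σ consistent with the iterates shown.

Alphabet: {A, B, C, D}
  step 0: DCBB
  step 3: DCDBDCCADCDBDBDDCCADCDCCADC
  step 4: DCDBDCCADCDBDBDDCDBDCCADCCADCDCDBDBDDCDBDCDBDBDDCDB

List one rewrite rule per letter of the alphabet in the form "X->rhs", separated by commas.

A->D, B->CA, C->DB, D->DC

  step 3 ⇒ step 4: DCDBDCCADCDBDBDDCCADCDCCADC ⇒ DC·DB·DC·CA·DC·DB·DB·D·DC·DB·DC·CA·DC·CA·DC·DC·DB·DB·D·DC·DB·DC·DB·DB·D·DC·DB
    A ↦ D
    B ↦ CA
    C ↦ DB
    D ↦ DC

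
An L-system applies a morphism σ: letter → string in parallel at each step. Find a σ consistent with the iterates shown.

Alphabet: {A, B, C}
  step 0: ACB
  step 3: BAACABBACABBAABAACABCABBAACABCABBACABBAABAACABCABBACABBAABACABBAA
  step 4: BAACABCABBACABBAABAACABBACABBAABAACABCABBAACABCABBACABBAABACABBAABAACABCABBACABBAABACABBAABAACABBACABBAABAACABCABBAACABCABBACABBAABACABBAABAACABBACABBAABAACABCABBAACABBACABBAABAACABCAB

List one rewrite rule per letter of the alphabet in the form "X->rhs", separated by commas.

A->CAB, B->BAA, C->BA

  step 3 ⇒ step 4: BAACABBACABBAABAACABCABBAACABCABBACABBAABAACABCABBACABBAABACABBAA ⇒ BAA·CAB·CAB·BA·CAB·BAA·BAA·CAB·BA·CAB·BAA·BAA·CAB·CAB·BAA·CAB·CAB·BA·CAB·BAA·BA·CAB·BAA·BAA·CAB·CAB·BA·CAB·BAA·BA·CAB·BAA·BAA·CAB·BA·CAB·BAA·BAA·CAB·CAB·BAA·CAB·CAB·BA·CAB·BAA·BA·CAB·BAA·BAA·CAB·BA·CAB·BAA·BAA·CAB·CAB·BAA·CAB·BA·CAB·BAA·BAA·CAB·CAB
    A ↦ CAB
    B ↦ BAA
    C ↦ BA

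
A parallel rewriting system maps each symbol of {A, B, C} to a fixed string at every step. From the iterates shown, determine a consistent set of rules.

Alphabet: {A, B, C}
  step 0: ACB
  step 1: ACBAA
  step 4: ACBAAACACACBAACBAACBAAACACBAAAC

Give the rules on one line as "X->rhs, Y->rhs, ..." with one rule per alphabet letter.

A->AC, B->A, C->BA

  step 0 ⇒ step 1: ACB ⇒ AC·BA·A
    A ↦ AC
    B ↦ A
    C ↦ BA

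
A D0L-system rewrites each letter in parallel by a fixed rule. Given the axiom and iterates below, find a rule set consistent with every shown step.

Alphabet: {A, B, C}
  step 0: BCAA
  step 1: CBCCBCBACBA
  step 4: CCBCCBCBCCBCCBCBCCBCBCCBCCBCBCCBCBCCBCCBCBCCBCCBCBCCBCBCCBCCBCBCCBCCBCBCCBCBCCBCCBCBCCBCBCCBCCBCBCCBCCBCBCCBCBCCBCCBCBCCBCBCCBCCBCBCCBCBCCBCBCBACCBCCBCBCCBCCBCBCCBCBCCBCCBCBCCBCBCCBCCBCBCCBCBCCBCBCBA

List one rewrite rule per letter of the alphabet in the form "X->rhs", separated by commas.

A->CBA, B->CB, C->CCB

  step 0 ⇒ step 1: BCAA ⇒ CB·CCB·CBA·CBA
    A ↦ CBA
    B ↦ CB
    C ↦ CCB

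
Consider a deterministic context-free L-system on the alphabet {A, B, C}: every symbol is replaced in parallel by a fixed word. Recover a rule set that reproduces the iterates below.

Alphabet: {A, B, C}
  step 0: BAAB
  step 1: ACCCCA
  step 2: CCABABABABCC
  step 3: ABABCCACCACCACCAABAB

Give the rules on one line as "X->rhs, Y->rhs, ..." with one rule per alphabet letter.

A->CC, B->A, C->AB

  step 2 ⇒ step 3: CCABABABABCC ⇒ AB·AB·CC·A·CC·A·CC·A·CC·A·AB·AB
    A ↦ CC
    B ↦ A
    C ↦ AB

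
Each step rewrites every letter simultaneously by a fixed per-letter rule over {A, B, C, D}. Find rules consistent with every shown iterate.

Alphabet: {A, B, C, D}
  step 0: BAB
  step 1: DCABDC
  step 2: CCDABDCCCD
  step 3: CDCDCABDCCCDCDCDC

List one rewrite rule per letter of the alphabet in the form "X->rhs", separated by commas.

  step 2 ⇒ step 3: CCDABDCCCD ⇒ CD·CD·C·AB·DC·C·CD·CD·CD·C
    A ↦ AB
    B ↦ DC
    C ↦ CD
    D ↦ C

A->AB, B->DC, C->CD, D->C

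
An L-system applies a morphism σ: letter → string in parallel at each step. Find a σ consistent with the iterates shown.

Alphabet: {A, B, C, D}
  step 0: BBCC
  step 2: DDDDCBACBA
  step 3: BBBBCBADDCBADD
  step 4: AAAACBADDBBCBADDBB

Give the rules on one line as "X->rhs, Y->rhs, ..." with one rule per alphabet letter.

A->DD, B->A, C->CB, D->B

  step 3 ⇒ step 4: BBBBCBADDCBADD ⇒ A·A·A·A·CB·A·DD·B·B·CB·A·DD·B·B
    A ↦ DD
    B ↦ A
    C ↦ CB
    D ↦ B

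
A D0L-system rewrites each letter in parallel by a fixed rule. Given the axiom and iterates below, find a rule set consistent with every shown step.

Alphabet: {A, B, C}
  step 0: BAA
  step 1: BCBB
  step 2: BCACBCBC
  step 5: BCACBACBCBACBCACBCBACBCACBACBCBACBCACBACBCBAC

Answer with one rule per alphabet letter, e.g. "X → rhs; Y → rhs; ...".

  step 1 ⇒ step 2: BCBB ⇒ BC·AC·BC·BC
    B ↦ BC
    C ↦ AC
  step 0 ⇒ step 1: BAA ⇒ BC·B·B
    A ↦ B

A->B, B->BC, C->AC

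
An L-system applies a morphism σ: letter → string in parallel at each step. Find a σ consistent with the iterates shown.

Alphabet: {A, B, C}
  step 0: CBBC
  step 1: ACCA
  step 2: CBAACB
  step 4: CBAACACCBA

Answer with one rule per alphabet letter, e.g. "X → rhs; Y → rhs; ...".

  step 1 ⇒ step 2: ACCA ⇒ CB·A·A·CB
    A ↦ CB
    C ↦ A
  step 0 ⇒ step 1: CBBC ⇒ A·C·C·A
    B ↦ C

A->CB, B->C, C->A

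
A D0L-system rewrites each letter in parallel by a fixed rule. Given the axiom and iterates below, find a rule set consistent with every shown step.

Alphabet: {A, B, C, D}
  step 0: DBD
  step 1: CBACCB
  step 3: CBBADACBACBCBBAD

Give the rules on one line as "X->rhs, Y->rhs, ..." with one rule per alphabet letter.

A->BA, B->AC, C->D, D->CB

  step 0 ⇒ step 1: DBD ⇒ CB·AC·CB
    B ↦ AC
    D ↦ CB
    A ↦ BA  (constrained at step 1)
    C ↦ D  (constrained at step 1)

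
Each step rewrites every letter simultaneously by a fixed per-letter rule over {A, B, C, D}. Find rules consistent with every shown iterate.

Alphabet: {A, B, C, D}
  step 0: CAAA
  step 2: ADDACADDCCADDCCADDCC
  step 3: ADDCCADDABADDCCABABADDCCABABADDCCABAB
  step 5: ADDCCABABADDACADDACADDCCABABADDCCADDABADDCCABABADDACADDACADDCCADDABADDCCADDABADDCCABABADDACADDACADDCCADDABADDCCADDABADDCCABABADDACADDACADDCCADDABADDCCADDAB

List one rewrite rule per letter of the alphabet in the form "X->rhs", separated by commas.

  step 2 ⇒ step 3: ADDACADDCCADDCCADDCC ⇒ ADD·C·C·ADD·AB·ADD·C·C·AB·AB·ADD·C·C·AB·AB·ADD·C·C·AB·AB
    A ↦ ADD
    C ↦ AB
    D ↦ C
    B ↦ AC  (constrained at step 3)

A->ADD, B->AC, C->AB, D->C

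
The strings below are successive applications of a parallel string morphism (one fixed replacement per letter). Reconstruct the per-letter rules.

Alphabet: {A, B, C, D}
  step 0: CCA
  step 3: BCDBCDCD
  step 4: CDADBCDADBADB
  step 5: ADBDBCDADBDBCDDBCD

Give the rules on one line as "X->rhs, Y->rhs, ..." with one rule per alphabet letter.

A->D, B->CD, C->AD, D->B

  step 4 ⇒ step 5: CDADBCDADBADB ⇒ AD·B·D·B·CD·AD·B·D·B·CD·D·B·CD
    A ↦ D
    B ↦ CD
    C ↦ AD
    D ↦ B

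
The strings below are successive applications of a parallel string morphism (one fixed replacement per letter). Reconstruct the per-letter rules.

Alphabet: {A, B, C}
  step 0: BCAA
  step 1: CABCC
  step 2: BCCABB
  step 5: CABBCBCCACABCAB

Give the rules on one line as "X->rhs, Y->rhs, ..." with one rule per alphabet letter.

  step 1 ⇒ step 2: CABCC ⇒ B·C·CA·B·B
    A ↦ C
    B ↦ CA
    C ↦ B

A->C, B->CA, C->B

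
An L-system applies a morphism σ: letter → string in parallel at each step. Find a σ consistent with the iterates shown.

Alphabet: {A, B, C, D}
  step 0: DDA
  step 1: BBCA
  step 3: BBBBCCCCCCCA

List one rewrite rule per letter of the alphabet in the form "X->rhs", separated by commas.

A->CA, B->DD, C->CC, D->B

  step 0 ⇒ step 1: DDA ⇒ B·B·CA
    A ↦ CA
    D ↦ B
    B ↦ DD  (constrained at step 1)
    C ↦ CC  (constrained at step 1)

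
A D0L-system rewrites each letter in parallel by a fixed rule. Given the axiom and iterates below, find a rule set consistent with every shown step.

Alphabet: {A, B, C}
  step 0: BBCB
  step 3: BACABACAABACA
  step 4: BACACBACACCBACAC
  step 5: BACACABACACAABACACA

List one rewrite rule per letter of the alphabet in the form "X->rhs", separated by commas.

A->C, B->BA, C->A

  step 4 ⇒ step 5: BACACBACACCBACAC ⇒ BA·C·A·C·A·BA·C·A·C·A·A·BA·C·A·C·A
    A ↦ C
    B ↦ BA
    C ↦ A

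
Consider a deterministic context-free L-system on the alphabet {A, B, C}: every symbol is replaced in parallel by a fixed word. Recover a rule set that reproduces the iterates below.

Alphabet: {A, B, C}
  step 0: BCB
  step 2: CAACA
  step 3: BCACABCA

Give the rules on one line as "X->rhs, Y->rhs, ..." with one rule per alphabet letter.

A->CA, B->A, C->B

  step 2 ⇒ step 3: CAACA ⇒ B·CA·CA·B·CA
    A ↦ CA
    C ↦ B
    B ↦ A  (constrained at step 0)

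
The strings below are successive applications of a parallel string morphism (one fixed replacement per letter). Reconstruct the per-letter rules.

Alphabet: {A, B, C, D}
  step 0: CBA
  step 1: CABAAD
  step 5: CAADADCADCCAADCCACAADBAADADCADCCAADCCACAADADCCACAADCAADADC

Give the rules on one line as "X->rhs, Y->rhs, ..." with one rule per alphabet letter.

A->AD, B->BA, C->CA, D->C

  step 0 ⇒ step 1: CBA ⇒ CA·BA·AD
    A ↦ AD
    B ↦ BA
    C ↦ CA
    D ↦ C  (constrained at step 1)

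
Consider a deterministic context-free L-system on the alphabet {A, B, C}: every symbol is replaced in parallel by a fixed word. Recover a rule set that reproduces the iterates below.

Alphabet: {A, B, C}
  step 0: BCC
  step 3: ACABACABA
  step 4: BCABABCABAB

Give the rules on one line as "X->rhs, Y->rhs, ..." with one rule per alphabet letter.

A->B, B->A, C->CA

  step 3 ⇒ step 4: ACABACABA ⇒ B·CA·B·A·B·CA·B·A·B
    A ↦ B
    B ↦ A
    C ↦ CA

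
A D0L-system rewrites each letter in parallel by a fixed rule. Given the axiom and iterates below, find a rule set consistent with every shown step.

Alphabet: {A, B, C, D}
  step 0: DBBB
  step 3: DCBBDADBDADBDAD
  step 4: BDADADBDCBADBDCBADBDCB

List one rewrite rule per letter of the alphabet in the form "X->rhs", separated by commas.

A->DC, B->AD, C->D, D->B

  step 3 ⇒ step 4: DCBBDADBDADBDAD ⇒ B·D·AD·AD·B·DC·B·AD·B·DC·B·AD·B·DC·B
    A ↦ DC
    B ↦ AD
    C ↦ D
    D ↦ B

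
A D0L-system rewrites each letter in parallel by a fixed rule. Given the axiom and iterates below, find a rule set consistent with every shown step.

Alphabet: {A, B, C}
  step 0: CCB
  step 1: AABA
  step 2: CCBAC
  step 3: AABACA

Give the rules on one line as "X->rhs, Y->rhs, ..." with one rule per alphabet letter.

A->C, B->BA, C->A

  step 2 ⇒ step 3: CCBAC ⇒ A·A·BA·C·A
    A ↦ C
    B ↦ BA
    C ↦ A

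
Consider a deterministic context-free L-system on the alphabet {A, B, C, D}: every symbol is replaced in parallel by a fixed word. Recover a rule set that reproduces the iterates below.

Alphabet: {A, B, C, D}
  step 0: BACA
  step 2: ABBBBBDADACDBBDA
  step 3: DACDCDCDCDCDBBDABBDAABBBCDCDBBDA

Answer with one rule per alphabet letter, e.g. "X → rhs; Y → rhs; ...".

A->DA, B->CD, C->AB, D->BB

  step 2 ⇒ step 3: ABBBBBDADACDBBDA ⇒ DA·CD·CD·CD·CD·CD·BB·DA·BB·DA·AB·BB·CD·CD·BB·DA
    A ↦ DA
    B ↦ CD
    C ↦ AB
    D ↦ BB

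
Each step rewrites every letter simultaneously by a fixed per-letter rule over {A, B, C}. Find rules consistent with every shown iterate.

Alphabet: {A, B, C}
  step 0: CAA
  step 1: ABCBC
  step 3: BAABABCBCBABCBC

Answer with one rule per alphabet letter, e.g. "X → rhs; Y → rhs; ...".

  step 0 ⇒ step 1: CAA ⇒ A·BC·BC
    A ↦ BC
    C ↦ A
    B ↦ BA  (constrained at step 1)

A->BC, B->BA, C->A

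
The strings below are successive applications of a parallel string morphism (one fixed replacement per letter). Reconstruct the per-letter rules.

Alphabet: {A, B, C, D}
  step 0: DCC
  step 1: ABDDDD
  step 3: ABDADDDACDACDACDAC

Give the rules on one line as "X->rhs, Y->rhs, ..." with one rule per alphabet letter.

A->DA, B->C, C->DD, D->AB

  step 0 ⇒ step 1: DCC ⇒ AB·DD·DD
    C ↦ DD
    D ↦ AB
    A ↦ DA  (constrained at step 1)
    B ↦ C  (constrained at step 1)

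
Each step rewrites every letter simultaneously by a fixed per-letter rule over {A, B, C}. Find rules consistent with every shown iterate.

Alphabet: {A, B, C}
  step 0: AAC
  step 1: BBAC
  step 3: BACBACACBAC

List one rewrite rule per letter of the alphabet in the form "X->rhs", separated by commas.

  step 0 ⇒ step 1: AAC ⇒ B·B·AC
    A ↦ B
    C ↦ AC
    B ↦ AC  (constrained at step 1)

A->B, B->AC, C->AC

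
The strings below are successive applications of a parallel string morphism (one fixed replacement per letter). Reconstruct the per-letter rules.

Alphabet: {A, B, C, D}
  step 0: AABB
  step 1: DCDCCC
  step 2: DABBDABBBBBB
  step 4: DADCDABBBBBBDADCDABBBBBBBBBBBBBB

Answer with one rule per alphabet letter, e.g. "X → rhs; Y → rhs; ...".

  step 1 ⇒ step 2: DCDCCC ⇒ DA·BB·DA·BB·BB·BB
    C ↦ BB
    D ↦ DA
  step 0 ⇒ step 1: AABB ⇒ DC·DC·C·C
    A ↦ DC
  step 0 ⇒ step 1: AABB ⇒ DC·DC·C·C
    B ↦ C

A->DC, B->C, C->BB, D->DA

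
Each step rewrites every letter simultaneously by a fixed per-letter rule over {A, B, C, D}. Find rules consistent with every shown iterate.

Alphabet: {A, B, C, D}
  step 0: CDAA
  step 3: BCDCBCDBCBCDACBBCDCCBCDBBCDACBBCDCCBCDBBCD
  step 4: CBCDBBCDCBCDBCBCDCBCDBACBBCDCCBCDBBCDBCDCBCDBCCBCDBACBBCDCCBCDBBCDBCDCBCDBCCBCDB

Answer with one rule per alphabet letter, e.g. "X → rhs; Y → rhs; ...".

A->ACB, B->C, C->BCD, D->B

  step 3 ⇒ step 4: BCDCBCDBCBCDACBBCDCCBCDBBCDACBBCDCCBCDBBCD ⇒ C·BCD·B·BCD·C·BCD·B·C·BCD·C·BCD·B·ACB·BCD·C·C·BCD·B·BCD·BCD·C·BCD·B·C·C·BCD·B·ACB·BCD·C·C·BCD·B·BCD·BCD·C·BCD·B·C·C·BCD·B
    A ↦ ACB
    B ↦ C
    C ↦ BCD
    D ↦ B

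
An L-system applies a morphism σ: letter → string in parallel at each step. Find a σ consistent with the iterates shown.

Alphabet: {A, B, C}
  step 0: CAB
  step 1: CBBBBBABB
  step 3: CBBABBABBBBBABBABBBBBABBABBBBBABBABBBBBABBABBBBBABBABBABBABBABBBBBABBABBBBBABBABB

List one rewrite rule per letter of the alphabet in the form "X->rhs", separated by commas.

  step 0 ⇒ step 1: CAB ⇒ CBB·BBB·ABB
    A ↦ BBB
    B ↦ ABB
    C ↦ CBB

A->BBB, B->ABB, C->CBB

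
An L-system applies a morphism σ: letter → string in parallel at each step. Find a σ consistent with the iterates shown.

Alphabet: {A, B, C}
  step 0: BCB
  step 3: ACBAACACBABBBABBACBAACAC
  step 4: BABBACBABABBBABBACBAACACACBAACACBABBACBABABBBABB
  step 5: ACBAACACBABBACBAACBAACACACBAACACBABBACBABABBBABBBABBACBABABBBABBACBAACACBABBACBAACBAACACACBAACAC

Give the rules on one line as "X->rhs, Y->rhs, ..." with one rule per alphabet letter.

A->BA, B->AC, C->BB

  step 4 ⇒ step 5: BABBACBABABBBABBACBAACACACBAACACBABBACBABABBBABB ⇒ AC·BA·AC·AC·BA·BB·AC·BA·AC·BA·AC·AC·AC·BA·AC·AC·BA·BB·AC·BA·BA·BB·BA·BB·BA·BB·AC·BA·BA·BB·BA·BB·AC·BA·AC·AC·BA·BB·AC·BA·AC·BA·AC·AC·AC·BA·AC·AC
    A ↦ BA
    B ↦ AC
    C ↦ BB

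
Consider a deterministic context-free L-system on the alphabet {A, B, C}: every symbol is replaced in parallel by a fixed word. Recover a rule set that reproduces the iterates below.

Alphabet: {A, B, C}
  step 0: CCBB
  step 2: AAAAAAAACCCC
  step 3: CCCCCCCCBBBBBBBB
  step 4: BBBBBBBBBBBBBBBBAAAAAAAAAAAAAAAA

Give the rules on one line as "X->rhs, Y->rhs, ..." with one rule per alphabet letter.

A->C, B->AA, C->BB

  step 3 ⇒ step 4: CCCCCCCCBBBBBBBB ⇒ BB·BB·BB·BB·BB·BB·BB·BB·AA·AA·AA·AA·AA·AA·AA·AA
    B ↦ AA
    C ↦ BB
  step 2 ⇒ step 3: AAAAAAAACCCC ⇒ C·C·C·C·C·C·C·C·BB·BB·BB·BB
    A ↦ C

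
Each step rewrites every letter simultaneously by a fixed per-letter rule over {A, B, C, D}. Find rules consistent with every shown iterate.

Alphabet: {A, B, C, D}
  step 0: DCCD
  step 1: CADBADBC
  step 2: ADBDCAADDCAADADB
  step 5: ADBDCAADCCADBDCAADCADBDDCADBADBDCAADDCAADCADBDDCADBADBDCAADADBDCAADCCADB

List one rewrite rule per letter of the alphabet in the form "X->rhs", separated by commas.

A->D, B->AAD, C->ADB, D->C

  step 1 ⇒ step 2: CADBADBC ⇒ ADB·D·C·AAD·D·C·AAD·ADB
    A ↦ D
    B ↦ AAD
    C ↦ ADB
    D ↦ C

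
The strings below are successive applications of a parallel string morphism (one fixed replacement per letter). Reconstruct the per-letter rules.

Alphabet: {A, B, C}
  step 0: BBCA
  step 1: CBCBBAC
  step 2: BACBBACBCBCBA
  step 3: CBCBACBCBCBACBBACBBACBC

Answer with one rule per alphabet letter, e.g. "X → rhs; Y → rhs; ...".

  step 2 ⇒ step 3: BACBBACBCBCBA ⇒ CB·C·BA·CB·CB·C·BA·CB·BA·CB·BA·CB·C
    A ↦ C
    B ↦ CB
    C ↦ BA

A->C, B->CB, C->BA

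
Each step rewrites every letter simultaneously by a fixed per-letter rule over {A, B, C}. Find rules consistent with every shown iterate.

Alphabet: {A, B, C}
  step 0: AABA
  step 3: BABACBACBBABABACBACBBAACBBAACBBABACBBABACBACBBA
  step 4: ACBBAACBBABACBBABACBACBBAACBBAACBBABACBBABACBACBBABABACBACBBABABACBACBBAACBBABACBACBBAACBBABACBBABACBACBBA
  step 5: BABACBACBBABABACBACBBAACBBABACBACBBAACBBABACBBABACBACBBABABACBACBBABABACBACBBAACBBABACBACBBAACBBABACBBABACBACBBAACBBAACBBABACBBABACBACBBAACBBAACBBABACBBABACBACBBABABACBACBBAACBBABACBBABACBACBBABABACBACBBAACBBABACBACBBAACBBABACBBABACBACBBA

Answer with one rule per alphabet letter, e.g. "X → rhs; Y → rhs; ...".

  step 4 ⇒ step 5: ACBBAACBBABACBBABACBACBBAACBBAACBBABACBBABACBACBBABABACBACBBABABACBACBBAACBBABACBACBBAACBBABACBBABACBACBBA ⇒ BA·B·ACB·ACB·BA·BA·B·ACB·ACB·BA·ACB·BA·B·ACB·ACB·BA·ACB·BA·B·ACB·BA·B·ACB·ACB·BA·BA·B·ACB·ACB·BA·BA·B·ACB·ACB·BA·ACB·BA·B·ACB·ACB·BA·ACB·BA·B·ACB·BA·B·ACB·ACB·BA·ACB·BA·ACB·BA·B·ACB·BA·B·ACB·ACB·BA·ACB·BA·ACB·BA·B·ACB·BA·B·ACB·ACB·BA·BA·B·ACB·ACB·BA·ACB·BA·B·ACB·BA·B·ACB·ACB·BA·BA·B·ACB·ACB·BA·ACB·BA·B·ACB·ACB·BA·ACB·BA·B·ACB·BA·B·ACB·ACB·BA
    A ↦ BA
    B ↦ ACB
    C ↦ B

A->BA, B->ACB, C->B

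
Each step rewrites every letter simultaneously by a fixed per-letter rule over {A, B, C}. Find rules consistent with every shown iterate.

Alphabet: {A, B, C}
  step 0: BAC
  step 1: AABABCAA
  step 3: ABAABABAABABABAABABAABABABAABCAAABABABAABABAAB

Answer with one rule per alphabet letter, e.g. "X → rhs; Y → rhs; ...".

  step 0 ⇒ step 1: BAC ⇒ AAB·AB·CAA
    A ↦ AB
    B ↦ AAB
    C ↦ CAA

A->AB, B->AAB, C->CAA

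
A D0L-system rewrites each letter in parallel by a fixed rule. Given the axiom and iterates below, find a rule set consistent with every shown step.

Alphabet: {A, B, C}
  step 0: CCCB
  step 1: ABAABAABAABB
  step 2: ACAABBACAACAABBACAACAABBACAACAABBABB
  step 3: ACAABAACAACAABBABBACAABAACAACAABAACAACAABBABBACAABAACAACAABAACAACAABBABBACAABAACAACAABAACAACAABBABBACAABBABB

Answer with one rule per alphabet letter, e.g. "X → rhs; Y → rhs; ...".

  step 2 ⇒ step 3: ACAABBACAACAABBACAACAABBACAACAABBABB ⇒ ACA·ABA·ACA·ACA·ABB·ABB·ACA·ABA·ACA·ACA·ABA·ACA·ACA·ABB·ABB·ACA·ABA·ACA·ACA·ABA·ACA·ACA·ABB·ABB·ACA·ABA·ACA·ACA·ABA·ACA·ACA·ABB·ABB·ACA·ABB·ABB
    A ↦ ACA
    B ↦ ABB
    C ↦ ABA

A->ACA, B->ABB, C->ABA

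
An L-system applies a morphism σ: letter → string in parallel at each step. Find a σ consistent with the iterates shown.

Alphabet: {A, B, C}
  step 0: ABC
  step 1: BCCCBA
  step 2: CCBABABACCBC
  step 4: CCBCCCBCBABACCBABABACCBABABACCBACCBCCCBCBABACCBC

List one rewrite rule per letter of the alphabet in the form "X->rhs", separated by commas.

A->BC, B->CC, C->BA

  step 1 ⇒ step 2: BCCCBA ⇒ CC·BA·BA·BA·CC·BC
    A ↦ BC
    B ↦ CC
    C ↦ BA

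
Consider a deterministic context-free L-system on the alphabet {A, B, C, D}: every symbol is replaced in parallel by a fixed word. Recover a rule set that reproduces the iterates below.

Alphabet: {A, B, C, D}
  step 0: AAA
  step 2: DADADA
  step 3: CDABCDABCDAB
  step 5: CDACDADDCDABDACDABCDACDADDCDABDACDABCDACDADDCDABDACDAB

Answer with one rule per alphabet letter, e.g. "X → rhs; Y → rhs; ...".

  step 2 ⇒ step 3: DADADA ⇒ CDA·B·CDA·B·CDA·B
    A ↦ B
    D ↦ CDA
    B ↦ DA  (constrained at step 3)
    C ↦ DD  (constrained at step 3)

A->B, B->DA, C->DD, D->CDA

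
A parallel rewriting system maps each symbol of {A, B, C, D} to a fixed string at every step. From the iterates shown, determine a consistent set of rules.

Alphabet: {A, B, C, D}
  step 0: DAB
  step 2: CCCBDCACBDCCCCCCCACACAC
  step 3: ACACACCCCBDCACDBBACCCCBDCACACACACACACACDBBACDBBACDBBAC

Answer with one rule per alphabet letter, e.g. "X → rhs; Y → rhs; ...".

  step 2 ⇒ step 3: CCCBDCACBDCCCCCCCACACAC ⇒ AC·AC·AC·CCC·BDC·AC·DBB·AC·CCC·BDC·AC·AC·AC·AC·AC·AC·AC·DBB·AC·DBB·AC·DBB·AC
    A ↦ DBB
    B ↦ CCC
    C ↦ AC
    D ↦ BDC

A->DBB, B->CCC, C->AC, D->BDC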